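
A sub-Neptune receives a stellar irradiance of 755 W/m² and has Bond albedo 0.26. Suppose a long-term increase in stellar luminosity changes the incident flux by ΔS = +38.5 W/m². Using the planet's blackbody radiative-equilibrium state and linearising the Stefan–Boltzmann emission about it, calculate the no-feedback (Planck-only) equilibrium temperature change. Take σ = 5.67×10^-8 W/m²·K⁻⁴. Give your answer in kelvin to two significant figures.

2.8 K

The baseline emission temperature is T_e = 222.8 K.
Only a fraction (1−α) is absorbed and it's spread over 4πR², so ΔF = (1−α)ΔS/4 = 7.122 W/m².
Planck response: λ_P = 4σT_e³ = 4·5.67×10⁻⁸·(222.8)³ = 2.508 W/m²/K.
ΔT₀ = ΔF/λ_P = 7.122/2.508 = 2.84 K.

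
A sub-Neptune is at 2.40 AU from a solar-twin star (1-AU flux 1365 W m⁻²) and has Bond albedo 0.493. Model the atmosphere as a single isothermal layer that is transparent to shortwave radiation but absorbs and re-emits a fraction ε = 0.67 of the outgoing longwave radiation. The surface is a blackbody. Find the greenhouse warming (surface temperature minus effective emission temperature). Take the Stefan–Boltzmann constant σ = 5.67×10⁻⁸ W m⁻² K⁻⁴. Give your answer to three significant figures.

Irradiance scales as 1/d², so S = 1365 W m⁻² × (1/2.40)² = 237.0 W m⁻².
At the top of the atmosphere, σT_e⁴ = S(1−α)/4 = 30.04 W m⁻², giving T_e = 151.7 K.
The surface balance (absorbed SW + ε·downward IR = σT_s⁴) with T_a⁴ = T_s⁴/2 reduces to T_s = T_e·[2/(2−ε)]^¼ = 168.0 K.
The atmosphere warms the surface by 16.29 K.

16.3 kelvin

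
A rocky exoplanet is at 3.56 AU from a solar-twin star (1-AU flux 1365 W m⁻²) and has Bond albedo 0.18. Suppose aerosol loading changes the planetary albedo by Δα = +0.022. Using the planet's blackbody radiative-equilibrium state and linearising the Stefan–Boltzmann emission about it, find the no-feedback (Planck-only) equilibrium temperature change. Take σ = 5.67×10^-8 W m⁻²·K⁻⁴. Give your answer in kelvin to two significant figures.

-0.94 kelvin

Irradiance scales as 1/d², so S = 1365 W m⁻² × (1/3.56)² = 107.7 W m⁻².
The baseline emission temperature is T_e = 140.5 K.
ΔF = −(S/4)Δα = −(107.7/4)×(+0.022) = -0.5924 W m⁻².
The Planck feedback parameter is 4σT_e³ = 0.6287 W m⁻²/K.
Hence the no-feedback warming is ΔF/(4σT_e³) = -0.942 K.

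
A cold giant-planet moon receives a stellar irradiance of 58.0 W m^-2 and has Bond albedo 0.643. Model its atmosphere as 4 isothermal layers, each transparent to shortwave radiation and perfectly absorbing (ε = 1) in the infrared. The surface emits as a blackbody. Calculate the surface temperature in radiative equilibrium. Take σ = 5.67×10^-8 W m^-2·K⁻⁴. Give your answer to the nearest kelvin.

OLR = S(1−α)/4 = 5.176 W m^-2; the top layer radiates at T_e = 97.75 K.
Layer-by-layer balance gives σT_s⁴ = (N+1)σT_e⁴, so T_s = 5^¼·97.75 = 146.2 K.

146 kelvin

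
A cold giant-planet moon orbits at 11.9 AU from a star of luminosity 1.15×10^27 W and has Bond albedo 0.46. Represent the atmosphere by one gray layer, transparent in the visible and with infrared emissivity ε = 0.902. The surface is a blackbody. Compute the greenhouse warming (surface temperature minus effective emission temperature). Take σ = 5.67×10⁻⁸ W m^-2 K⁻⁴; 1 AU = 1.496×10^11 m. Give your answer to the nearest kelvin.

d = 11.9 × 1.496×10^11 m = 1.780×10^12 m.
S = L/(4πd²) = 28.88 W m^-2.
At the top of the atmosphere, σT_e⁴ = S(1−α)/4 = 3.898 W m^-2, giving T_e = 91.06 K.
The surface balance (absorbed SW + ε·downward IR = σT_s⁴) with T_a⁴ = T_s⁴/2 reduces to T_s = T_e·[2/(2−ε)]^¼ = 105.8 K.
The atmosphere warms the surface by 14.73 K.

15 kelvin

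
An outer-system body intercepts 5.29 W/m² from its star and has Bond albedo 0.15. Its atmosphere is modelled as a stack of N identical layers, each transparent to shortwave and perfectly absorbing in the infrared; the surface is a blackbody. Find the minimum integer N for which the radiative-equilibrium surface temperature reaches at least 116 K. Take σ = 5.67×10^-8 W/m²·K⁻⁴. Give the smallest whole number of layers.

Top-of-atmosphere balance: σT_e⁴ = S(1−α)/4 = 1.124 W/m² → T_e = 66.73 K.
Need (N+1)T_e⁴ ≥ T_s⁴, i.e. N+1 ≥ (116/66.73)⁴ = 9.133.
Rounding up, N = 9.

9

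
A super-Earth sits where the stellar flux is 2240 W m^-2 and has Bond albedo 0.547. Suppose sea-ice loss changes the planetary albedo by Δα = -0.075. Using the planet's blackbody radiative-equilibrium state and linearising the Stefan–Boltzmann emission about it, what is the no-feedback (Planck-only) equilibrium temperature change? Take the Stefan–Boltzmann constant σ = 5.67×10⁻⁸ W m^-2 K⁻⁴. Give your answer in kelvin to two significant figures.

11 K

Unperturbed T_e = [2240·(1−0.547)/(4σ)]^¼ = 258.6 K.
TOA radiative forcing: ΔF = −S·Δα/4 = −2240·(-0.075)/4 = 42.00 W m^-2.
The Planck feedback parameter is 4σT_e³ = 3.923 W m^-2/K.
ΔT₀ = ΔF/λ_P = 42.00/3.923 = 10.7 K.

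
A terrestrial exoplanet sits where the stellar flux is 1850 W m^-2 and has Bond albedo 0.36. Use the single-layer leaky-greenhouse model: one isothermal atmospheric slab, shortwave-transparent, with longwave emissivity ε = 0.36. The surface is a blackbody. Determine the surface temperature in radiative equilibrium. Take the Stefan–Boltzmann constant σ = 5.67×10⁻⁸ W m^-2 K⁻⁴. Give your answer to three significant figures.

Effective emission temperature (TOA balance): σT_e⁴ = S(1−α)/4 = 296.0 W m^-2 → T_e = 268.8 K.
Surface balance with a leaky layer gives σT_s⁴ = σT_e⁴·2/(2−ε), so T_s = T_e·[2/(2−0.36)]^(1/4) = 282.5 K.

282 K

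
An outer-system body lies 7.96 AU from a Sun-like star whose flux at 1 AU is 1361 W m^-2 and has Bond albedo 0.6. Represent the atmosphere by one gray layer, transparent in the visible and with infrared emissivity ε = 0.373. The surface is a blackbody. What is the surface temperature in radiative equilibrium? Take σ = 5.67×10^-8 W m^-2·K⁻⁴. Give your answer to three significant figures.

Flux at the orbit: S = 1361/(7.96)² = 21.48 W m^-2.
At the top of the atmosphere, σT_e⁴ = S(1−α)/4 = 2.148 W m^-2, giving T_e = 78.45 K.
For a single slab of emissivity ε, T_s⁴ = 2T_e⁴/(2−ε); thus T_s = 78.45·(1.229)^(1/4) = 82.61 K.

82.6 K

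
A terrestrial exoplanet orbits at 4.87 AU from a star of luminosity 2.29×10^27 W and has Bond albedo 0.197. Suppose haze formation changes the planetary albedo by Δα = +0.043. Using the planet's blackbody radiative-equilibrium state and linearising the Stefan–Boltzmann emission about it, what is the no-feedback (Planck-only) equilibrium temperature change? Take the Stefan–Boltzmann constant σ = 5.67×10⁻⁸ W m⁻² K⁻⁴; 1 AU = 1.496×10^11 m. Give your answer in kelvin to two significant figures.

d = 4.87 × 1.496×10^11 m = 7.286×10^11 m.
Spreading L over a sphere of radius d: S = 2.29×10^27/(4π·7.29×10^11²) = 343.3 W m⁻².
Unperturbed T_e = [343.3·(1−0.197)/(4σ)]^¼ = 186.7 K.
TOA radiative forcing: ΔF = −S·Δα/4 = −343.3·(+0.043)/4 = -3.691 W m⁻².
The Planck feedback parameter is 4σT_e³ = 1.476 W m⁻²/K.
ΔT₀ = ΔF/λ_P = -3.691/1.476 = -2.50 K.

-2.5 K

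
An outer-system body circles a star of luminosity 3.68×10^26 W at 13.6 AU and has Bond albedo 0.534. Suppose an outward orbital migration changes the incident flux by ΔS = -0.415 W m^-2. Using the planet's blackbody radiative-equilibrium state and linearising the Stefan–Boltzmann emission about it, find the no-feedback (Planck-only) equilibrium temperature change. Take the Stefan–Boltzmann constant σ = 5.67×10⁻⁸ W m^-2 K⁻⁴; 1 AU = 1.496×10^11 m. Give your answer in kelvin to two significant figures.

-0.91 K

d = 13.6 × 1.496×10^11 m = 2.035×10^12 m.
Flux at the orbit: S = L/(4πd²) = 3.68×10^26/(4π·(2.03×10^12)²) = 7.075 W m^-2.
Unperturbed T_e = [7.075·(1−0.534)/(4σ)]^¼ = 61.75 K.
TOA radiative forcing: ΔF = (1−α)ΔS/4 = 0.466·(-0.415)/4 = -0.04835 W m^-2.
Linearising σT⁴ gives d(σT⁴)/dT = 4σT_e³ = 0.05339 W m^-2 per K.
So ΔT₀ = -0.04835/0.05339 = -0.906 K.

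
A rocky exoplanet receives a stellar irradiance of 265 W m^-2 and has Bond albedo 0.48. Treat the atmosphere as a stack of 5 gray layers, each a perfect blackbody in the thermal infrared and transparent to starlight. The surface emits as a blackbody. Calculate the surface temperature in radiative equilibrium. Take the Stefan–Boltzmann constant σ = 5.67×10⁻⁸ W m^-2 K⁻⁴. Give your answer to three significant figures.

The effective emission temperature is T_e = [S(1−α)/(4σ)]^¼ = 157.0 K.
For an N-layer opaque stack, T_s⁴ = (N+1)T_e⁴, hence T_s = (6)^(1/4)×157.0 K = 245.7 K.

246 kelvin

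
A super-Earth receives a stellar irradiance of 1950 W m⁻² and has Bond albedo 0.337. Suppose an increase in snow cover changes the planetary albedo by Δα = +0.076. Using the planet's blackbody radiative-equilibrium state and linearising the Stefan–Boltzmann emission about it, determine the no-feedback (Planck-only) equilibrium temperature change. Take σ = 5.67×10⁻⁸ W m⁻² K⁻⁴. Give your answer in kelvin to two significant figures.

-7.9 K

Unperturbed T_e = [1950·(1−0.337)/(4σ)]^¼ = 274.8 K.
TOA radiative forcing: ΔF = −S·Δα/4 = −1950·(+0.076)/4 = -37.05 W m⁻².
The Planck feedback parameter is 4σT_e³ = 4.705 W m⁻²/K.
So ΔT₀ = -37.05/4.705 = -7.87 K.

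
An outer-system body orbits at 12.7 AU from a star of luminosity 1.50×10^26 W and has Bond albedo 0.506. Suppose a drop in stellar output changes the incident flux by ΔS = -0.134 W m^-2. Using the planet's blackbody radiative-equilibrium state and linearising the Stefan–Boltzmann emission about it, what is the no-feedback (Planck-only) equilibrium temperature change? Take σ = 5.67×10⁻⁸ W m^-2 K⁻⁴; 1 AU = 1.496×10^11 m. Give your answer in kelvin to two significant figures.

Orbital distance: d = 12.7 AU = 1.900×10^12 m.
S = L/(4πd²) = 3.307 W m^-2.
The baseline emission temperature is T_e = 51.81 K.
TOA radiative forcing: ΔF = (1−α)ΔS/4 = 0.494·(-0.134)/4 = -0.01655 W m^-2.
Planck response: λ_P = 4σT_e³ = 4·5.67×10⁻⁸·(51.81)³ = 0.03153 W m^-2/K.
So ΔT₀ = -0.01655/0.03153 = -0.525 K.

-0.52 K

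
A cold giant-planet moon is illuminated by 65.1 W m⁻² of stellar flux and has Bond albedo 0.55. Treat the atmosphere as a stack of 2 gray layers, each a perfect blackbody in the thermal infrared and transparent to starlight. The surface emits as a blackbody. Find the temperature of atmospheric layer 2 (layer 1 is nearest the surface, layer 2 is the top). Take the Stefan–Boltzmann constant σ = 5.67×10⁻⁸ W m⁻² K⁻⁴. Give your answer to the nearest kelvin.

Top-of-atmosphere balance: σT_e⁴ = S(1−α)/4 = 7.324 W m⁻² → T_e = 106.6 K.
Each opaque layer satisfies 2T_j⁴ = T_{j−1}⁴ + T_{j+1}⁴, giving T_k⁴ = (N+1−k)T_e⁴.
T_2 = (1)^(1/4)·106.6 = 106.6 K.

107 kelvin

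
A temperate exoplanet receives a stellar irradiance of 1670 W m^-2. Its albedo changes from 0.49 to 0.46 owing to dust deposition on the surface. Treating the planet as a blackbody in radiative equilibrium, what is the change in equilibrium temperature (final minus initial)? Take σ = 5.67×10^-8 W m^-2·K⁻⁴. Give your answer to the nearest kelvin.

4 K

Initial: T₁ = [S(1−0.49)/(4σ)]^(1/4) = 247.5 K.
With α = 0.46, T₂ = 251.1 K.
Change: 251.1 − 247.5 = 3.563 K.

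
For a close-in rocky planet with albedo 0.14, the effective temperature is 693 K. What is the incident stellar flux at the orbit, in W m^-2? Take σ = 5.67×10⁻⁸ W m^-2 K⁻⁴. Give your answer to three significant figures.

Invert the energy balance for S: S = 4σT⁴/(1−α).
The emitted flux is σT⁴ = 13080 W m^-2.
So S = 4×13080/(1−0.14) = 60820 W m^-2.

60800 W m^-2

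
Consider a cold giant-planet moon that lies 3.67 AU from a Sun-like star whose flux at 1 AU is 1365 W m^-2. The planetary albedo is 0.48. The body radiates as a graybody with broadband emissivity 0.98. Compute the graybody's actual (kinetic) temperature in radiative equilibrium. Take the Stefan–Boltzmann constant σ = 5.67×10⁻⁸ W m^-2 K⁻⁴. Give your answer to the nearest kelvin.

124 K

Irradiance scales as 1/d², so S = 1365 W m^-2 × (1/3.67)² = 101.3 W m^-2.
Averaging over the sphere, the absorbed flux is S(1−α)/4 = 13.17 W m^-2.
Equating to εσT⁴ with ε = 0.98: T = (13.17/0.98σ)^(1/4) = 124.1 K.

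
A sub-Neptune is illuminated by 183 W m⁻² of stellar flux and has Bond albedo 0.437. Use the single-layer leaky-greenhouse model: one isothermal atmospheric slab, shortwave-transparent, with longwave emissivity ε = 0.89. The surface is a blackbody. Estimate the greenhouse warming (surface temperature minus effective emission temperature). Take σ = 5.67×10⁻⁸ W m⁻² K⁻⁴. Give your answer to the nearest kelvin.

23 K

Effective emission temperature (TOA balance): σT_e⁴ = S(1−α)/4 = 25.76 W m⁻² → T_e = 146.0 K.
For a single slab of emissivity ε, T_s⁴ = 2T_e⁴/(2−ε); thus T_s = 146.0·(1.802)^(1/4) = 169.1 K.
The atmosphere warms the surface by 23.15 K.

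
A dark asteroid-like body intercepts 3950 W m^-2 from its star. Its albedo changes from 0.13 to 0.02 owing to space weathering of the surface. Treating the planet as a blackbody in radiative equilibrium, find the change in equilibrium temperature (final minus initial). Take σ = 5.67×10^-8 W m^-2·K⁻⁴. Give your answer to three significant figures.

10.6 kelvin

With α = 0.13, T₁ = 350.8 K.
After:  T₂ = [3950·0.98/(4σ)]^(1/4) = 361.4 K.
ΔT = T₂ − T₁ = 10.60 K.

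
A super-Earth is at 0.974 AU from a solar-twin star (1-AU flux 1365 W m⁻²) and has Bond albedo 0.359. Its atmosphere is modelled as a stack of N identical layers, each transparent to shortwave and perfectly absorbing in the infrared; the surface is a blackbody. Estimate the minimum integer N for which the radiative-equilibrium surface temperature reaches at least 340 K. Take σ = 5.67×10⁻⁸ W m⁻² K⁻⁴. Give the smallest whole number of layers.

3

Irradiance scales as 1/d², so S = 1365 W m⁻² × (1/0.974)² = 1439 W m⁻².
OLR = S(1−α)/4 = 230.6 W m⁻²; the top layer radiates at T_e = 252.5 K.
Need (N+1)T_e⁴ ≥ T_s⁴, i.e. N+1 ≥ (340/252.5)⁴ = 3.286.
So N ≥ 2.286; the smallest integer is N = 3.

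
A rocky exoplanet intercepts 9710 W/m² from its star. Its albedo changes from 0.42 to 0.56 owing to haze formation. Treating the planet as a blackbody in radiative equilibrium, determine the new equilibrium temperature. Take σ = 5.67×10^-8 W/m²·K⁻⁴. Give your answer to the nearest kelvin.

370 K

New equilibrium: T₂ = [(1−0.56)·9710/(4σ)]^(1/4) = 370.5 K.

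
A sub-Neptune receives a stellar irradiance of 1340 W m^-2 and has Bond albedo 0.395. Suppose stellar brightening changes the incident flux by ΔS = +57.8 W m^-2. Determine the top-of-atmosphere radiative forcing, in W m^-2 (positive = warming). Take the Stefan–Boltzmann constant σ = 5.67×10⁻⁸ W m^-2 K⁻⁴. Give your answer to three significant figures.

TOA radiative forcing: ΔF = (1−α)ΔS/4 = 0.605·(+57.8)/4 = 8.742 W m^-2.

8.74 W m^-2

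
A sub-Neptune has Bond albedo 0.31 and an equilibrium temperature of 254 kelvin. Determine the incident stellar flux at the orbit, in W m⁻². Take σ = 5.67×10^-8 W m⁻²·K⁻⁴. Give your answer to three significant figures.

Invert the energy balance for S: S = 4σT⁴/(1−α).
σT⁴ = 5.67×10⁻⁸·(254)⁴ = 236.0 W m⁻².
S = 4·236.0/0.69 = 1368 W m⁻².

1370 W m⁻²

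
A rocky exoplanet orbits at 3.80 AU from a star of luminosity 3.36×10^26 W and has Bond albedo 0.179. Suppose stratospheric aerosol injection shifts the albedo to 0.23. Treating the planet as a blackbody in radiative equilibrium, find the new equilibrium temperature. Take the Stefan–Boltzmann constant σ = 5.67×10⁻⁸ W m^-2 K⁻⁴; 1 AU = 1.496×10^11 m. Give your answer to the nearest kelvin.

Orbital distance: d = 3.80 AU = 5.685×10^11 m.
S = L/(4πd²) = 82.74 W m^-2.
New equilibrium: T₂ = [(1−0.23)·82.74/(4σ)]^(1/4) = 129.5 K.

129 K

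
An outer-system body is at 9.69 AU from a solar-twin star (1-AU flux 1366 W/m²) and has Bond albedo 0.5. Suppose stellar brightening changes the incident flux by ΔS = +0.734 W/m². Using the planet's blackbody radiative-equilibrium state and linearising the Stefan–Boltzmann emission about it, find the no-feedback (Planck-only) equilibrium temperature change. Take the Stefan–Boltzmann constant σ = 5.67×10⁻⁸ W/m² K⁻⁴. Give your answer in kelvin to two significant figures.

0.95 kelvin

Flux at the orbit: S = 1366/(9.69)² = 14.55 W/m².
The baseline emission temperature is T_e = 75.25 K.
ΔF = Δ[S(1−α)]/4 = (1−0.5)·+0.734/4 = 0.09175 W/m².
Linearising σT⁴ gives d(σT⁴)/dT = 4σT_e³ = 0.09666 W/m² per K.
ΔT₀ = ΔF/λ_P = 0.09175/0.09666 = 0.949 K.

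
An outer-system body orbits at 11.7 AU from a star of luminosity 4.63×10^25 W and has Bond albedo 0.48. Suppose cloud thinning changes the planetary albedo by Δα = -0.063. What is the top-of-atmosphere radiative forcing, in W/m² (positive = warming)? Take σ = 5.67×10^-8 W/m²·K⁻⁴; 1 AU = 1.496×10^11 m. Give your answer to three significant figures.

d = 11.7 × 1.496×10^11 m = 1.750×10^12 m.
S = L/(4πd²) = 1.203 W/m².
TOA radiative forcing: ΔF = −S·Δα/4 = −1.203·(-0.063)/4 = 0.01894 W/m².

0.0189 W/m²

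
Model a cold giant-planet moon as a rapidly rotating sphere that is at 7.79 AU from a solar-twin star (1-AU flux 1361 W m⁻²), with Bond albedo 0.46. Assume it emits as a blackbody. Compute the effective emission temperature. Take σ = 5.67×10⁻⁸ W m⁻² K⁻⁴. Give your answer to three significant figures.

By the inverse-square law, S = 1361/7.79² = 22.43 W m⁻².
The planet absorbs (1−α)S over its disc πR² and re-emits over 4πR², so the mean absorbed flux is (1−0.46)·22.43/4 = 3.028 W m⁻².
Balancing against σT⁴: T = (3.028/5.67×10⁻⁸)^(1/4) = 85.48 K.

85.5 K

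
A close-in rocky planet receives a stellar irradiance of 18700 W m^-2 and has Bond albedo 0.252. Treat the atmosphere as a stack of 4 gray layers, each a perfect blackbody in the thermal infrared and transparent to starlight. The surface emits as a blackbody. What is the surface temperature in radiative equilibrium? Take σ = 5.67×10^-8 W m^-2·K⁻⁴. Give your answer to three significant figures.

Top-of-atmosphere balance: σT_e⁴ = S(1−α)/4 = 3497 W m^-2 → T_e = 498.3 K.
With N = 4 opaque layers, T_s = (N+1)^(1/4)·T_e = 5^(1/4)·498.3 = 745.2 K.

745 kelvin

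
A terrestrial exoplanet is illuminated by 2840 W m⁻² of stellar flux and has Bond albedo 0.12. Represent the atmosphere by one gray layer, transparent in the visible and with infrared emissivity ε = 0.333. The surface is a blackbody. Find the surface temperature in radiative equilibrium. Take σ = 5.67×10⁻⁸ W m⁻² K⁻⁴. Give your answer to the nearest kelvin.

The planet radiates to space at T_e = [S(1−α)/(4σ)]^(1/4) = 324.0 K.
Surface balance with a leaky layer gives σT_s⁴ = σT_e⁴·2/(2−ε), so T_s = T_e·[2/(2−0.333)]^(1/4) = 339.1 K.

339 K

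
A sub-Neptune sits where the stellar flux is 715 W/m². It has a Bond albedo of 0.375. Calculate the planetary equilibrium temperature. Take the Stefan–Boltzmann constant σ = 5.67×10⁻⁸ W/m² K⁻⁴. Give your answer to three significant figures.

211 K

Averaging over the sphere, the absorbed flux is S(1−α)/4 = 111.7 W/m².
Set σT⁴ = 111.7 → T = (111.7/σ)^(1/4) = 210.7 K.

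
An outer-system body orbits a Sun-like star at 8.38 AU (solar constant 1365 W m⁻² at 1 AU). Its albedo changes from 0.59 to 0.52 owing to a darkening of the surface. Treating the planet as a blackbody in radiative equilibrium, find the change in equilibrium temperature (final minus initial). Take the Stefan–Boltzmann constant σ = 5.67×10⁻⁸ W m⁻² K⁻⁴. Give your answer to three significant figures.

3.09 K

Irradiance scales as 1/d², so S = 1365 W m⁻² × (1/8.38)² = 19.44 W m⁻².
Before: T₁ = [19.44·0.41/(4σ)]^(1/4) = 76.99 K.
With α = 0.52, T₂ = 80.09 K.
Change: 80.09 − 76.99 = 3.095 K.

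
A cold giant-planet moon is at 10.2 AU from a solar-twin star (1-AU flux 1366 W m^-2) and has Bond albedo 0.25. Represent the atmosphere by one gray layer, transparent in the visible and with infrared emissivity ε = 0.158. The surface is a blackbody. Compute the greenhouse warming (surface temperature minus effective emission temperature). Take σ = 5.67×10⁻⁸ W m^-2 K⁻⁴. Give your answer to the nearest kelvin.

Flux at the orbit: S = 1366/(10.2)² = 13.13 W m^-2.
The planet radiates to space at T_e = [S(1−α)/(4σ)]^(1/4) = 81.17 K.
Surface balance with a leaky layer gives σT_s⁴ = σT_e⁴·2/(2−ε), so T_s = T_e·[2/(2−0.158)]^(1/4) = 82.86 K.
T_s − T_e = 82.86 − 81.17 = 1.687 K.

2 K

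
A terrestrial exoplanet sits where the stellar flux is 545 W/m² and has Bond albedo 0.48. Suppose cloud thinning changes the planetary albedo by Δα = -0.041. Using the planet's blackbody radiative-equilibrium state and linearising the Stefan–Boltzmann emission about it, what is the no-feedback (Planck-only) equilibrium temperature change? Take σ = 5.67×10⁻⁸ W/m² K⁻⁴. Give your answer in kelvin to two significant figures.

3.7 K

Reference equilibrium: T_e = [S(1−α)/(4σ)]^(1/4) = 188.0 K.
The change in absorbed flux is Δ[S(1−α)/4] = −SΔα/4 = 5.586 W/m².
Linearising σT⁴ gives d(σT⁴)/dT = 4σT_e³ = 1.507 W/m² per K.
So ΔT₀ = 5.586/1.507 = 3.71 K.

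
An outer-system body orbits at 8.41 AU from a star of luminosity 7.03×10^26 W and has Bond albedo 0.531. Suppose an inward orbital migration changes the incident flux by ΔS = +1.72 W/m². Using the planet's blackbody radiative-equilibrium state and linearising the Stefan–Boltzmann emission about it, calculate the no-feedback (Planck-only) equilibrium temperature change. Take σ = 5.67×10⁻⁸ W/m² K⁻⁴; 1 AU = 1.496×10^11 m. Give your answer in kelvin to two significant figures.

1.1 K

Orbital distance: d = 8.41 AU = 1.258×10^12 m.
Spreading L over a sphere of radius d: S = 7.03×10^26/(4π·1.26×10^12²) = 35.34 W/m².
Reference equilibrium: T_e = [S(1−α)/(4σ)]^(1/4) = 92.46 K.
ΔF = Δ[S(1−α)]/4 = (1−0.531)·+1.72/4 = 0.2017 W/m².
Planck response: λ_P = 4σT_e³ = 4·5.67×10⁻⁸·(92.46)³ = 0.1793 W/m²/K.
Hence the no-feedback warming is ΔF/(4σT_e³) = 1.12 K.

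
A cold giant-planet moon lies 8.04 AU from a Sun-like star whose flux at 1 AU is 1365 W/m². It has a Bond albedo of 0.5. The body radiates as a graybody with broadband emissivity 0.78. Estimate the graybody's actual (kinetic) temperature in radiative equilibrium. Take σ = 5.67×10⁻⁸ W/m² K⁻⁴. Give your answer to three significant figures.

87.9 K

Flux at the orbit: S = 1365/(8.04)² = 21.12 W/m².
The planet absorbs (1−α)S over its disc πR² and re-emits over 4πR², so the mean absorbed flux is (1−0.5)·21.12/4 = 2.640 W/m².
Equating to εσT⁴ with ε = 0.78: T = (2.640/0.78σ)^(1/4) = 87.89 K.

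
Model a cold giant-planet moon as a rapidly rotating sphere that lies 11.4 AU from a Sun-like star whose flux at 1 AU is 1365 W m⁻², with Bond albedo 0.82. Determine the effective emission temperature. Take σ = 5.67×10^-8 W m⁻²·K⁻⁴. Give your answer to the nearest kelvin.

By the inverse-square law, S = 1365/11.4² = 10.50 W m⁻².
Absorbed flux (global mean): S(1−α)/4 = 10.50·0.18/4 = 0.4726 W m⁻².
Balancing against σT⁴: T = (0.4726/5.67×10⁻⁸)^(1/4) = 53.73 K.

54 K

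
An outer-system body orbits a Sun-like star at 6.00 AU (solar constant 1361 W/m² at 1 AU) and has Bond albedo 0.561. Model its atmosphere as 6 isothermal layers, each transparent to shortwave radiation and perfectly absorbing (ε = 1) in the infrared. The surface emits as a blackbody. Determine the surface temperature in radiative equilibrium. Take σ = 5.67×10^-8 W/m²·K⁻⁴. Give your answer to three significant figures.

By the inverse-square law, S = 1361/6.00² = 37.81 W/m².
OLR = S(1−α)/4 = 4.149 W/m²; the top layer radiates at T_e = 92.49 K.
Layer-by-layer balance gives σT_s⁴ = (N+1)σT_e⁴, so T_s = 7^¼·92.49 = 150.4 K.

150 K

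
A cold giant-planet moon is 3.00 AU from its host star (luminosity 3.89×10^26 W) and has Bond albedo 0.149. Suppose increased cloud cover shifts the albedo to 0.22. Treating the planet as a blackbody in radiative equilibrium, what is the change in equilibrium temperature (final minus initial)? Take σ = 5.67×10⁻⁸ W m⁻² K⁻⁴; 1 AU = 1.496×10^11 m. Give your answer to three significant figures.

-3.34 K

Orbital distance: d = 3.00 AU = 4.488×10^11 m.
S = L/(4πd²) = 153.7 W m⁻².
Before: T₁ = [153.7·0.851/(4σ)]^(1/4) = 155.0 K.
Final:   T₂ = [S(1−0.22)/(4σ)]^(1/4) = 151.6 K.
ΔT = T₂ − T₁ = -3.339 K.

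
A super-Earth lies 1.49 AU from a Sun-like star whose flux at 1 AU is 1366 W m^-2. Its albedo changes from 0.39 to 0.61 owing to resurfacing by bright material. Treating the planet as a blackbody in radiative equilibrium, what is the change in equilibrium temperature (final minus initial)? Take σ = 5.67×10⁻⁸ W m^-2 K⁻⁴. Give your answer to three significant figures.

Flux at the orbit: S = 1366/(1.49)² = 615.3 W m^-2.
Initial: T₁ = [S(1−0.39)/(4σ)]^(1/4) = 201.7 K.
Final:   T₂ = [S(1−0.61)/(4σ)]^(1/4) = 180.4 K.
Change: 180.4 − 201.7 = -21.34 K.

-21.3 K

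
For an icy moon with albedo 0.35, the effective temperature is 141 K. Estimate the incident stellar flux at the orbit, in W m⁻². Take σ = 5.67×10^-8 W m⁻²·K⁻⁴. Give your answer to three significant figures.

138 W m⁻²

Invert the energy balance for S: S = 4σT⁴/(1−α).
The emitted flux is σT⁴ = 22.41 W m⁻².
So S = 4×22.41/(1−0.35) = 137.9 W m⁻².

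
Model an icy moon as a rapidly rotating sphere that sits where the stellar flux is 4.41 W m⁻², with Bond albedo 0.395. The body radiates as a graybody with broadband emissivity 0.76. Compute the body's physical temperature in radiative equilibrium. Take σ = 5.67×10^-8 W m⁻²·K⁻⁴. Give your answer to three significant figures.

Averaging over the sphere, the absorbed flux is S(1−α)/4 = 0.6670 W m⁻².
Equating to εσT⁴ with ε = 0.76: T = (0.6670/0.76σ)^(1/4) = 62.72 K.

62.7 kelvin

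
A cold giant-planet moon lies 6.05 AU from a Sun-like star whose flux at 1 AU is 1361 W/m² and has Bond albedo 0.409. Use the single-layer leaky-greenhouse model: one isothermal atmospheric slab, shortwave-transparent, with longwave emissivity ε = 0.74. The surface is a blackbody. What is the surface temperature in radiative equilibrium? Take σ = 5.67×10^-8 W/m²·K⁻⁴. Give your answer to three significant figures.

Flux at the orbit: S = 1361/(6.05)² = 37.18 W/m².
Effective emission temperature (TOA balance): σT_e⁴ = S(1−α)/4 = 5.494 W/m² → T_e = 99.21 K.
Surface balance with a leaky layer gives σT_s⁴ = σT_e⁴·2/(2−ε), so T_s = T_e·[2/(2−0.74)]^(1/4) = 111.4 K.

111 K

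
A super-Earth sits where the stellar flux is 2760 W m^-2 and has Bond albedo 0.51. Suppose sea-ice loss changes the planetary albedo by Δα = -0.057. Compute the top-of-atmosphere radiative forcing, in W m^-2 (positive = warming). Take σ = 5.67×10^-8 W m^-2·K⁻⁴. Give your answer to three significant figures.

39.3 W m^-2

ΔF = −(S/4)Δα = −(2760/4)×(-0.057) = 39.33 W m^-2.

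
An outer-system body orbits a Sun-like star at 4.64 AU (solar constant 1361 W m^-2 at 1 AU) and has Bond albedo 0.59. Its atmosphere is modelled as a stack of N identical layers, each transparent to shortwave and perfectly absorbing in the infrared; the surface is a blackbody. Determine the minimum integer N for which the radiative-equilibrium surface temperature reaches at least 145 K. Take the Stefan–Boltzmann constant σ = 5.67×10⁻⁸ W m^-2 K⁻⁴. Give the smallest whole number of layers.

By the inverse-square law, S = 1361/4.64² = 63.22 W m^-2.
The effective emission temperature is T_e = [S(1−α)/(4σ)]^¼ = 103.4 K.
T_s = (N+1)^(1/4)·T_e ≥ 145 K requires N+1 ≥ (T_s/T_e)⁴ = (145/103.4)⁴ = 3.868.
So N ≥ 2.868; the smallest integer is N = 3.

3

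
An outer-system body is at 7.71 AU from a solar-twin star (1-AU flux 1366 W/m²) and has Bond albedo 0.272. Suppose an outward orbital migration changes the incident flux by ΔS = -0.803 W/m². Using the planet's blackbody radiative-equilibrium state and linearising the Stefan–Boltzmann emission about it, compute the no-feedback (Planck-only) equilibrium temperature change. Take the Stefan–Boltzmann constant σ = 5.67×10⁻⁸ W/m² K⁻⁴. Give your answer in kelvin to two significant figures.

-0.81 kelvin

By the inverse-square law, S = 1366/7.71² = 22.98 W/m².
Reference equilibrium: T_e = [S(1−α)/(4σ)]^(1/4) = 92.67 K.
Only a fraction (1−α) is absorbed and it's spread over 4πR², so ΔF = (1−α)ΔS/4 = -0.1461 W/m².
The Planck feedback parameter is 4σT_e³ = 0.1805 W/m²/K.
So ΔT₀ = -0.1461/0.1805 = -0.810 K.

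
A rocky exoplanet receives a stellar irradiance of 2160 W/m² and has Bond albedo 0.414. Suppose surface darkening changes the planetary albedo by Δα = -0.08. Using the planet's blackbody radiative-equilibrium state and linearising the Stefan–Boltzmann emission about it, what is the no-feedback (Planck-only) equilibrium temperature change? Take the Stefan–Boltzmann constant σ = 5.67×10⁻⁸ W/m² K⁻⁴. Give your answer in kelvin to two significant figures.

9.3 K

Unperturbed T_e = [2160·(1−0.414)/(4σ)]^¼ = 273.3 K.
TOA radiative forcing: ΔF = −S·Δα/4 = −2160·(-0.08)/4 = 43.20 W/m².
The Planck feedback parameter is 4σT_e³ = 4.631 W/m²/K.
Hence the no-feedback warming is ΔF/(4σT_e³) = 9.33 K.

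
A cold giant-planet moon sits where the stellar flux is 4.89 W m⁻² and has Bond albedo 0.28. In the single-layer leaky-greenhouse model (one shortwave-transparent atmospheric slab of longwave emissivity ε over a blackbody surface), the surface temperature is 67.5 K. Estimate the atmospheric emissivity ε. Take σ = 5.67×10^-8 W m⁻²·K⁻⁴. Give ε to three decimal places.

0.504

First, T_e = [4.890·(1−0.28)/(4σ)]^(1/4) = 62.77 K.
Inverting T_s⁴ = 2T_e⁴/(2−ε): (T_e/T_s)⁴ = 0.7478, so ε = 2(1 − 0.7478) = 0.5044.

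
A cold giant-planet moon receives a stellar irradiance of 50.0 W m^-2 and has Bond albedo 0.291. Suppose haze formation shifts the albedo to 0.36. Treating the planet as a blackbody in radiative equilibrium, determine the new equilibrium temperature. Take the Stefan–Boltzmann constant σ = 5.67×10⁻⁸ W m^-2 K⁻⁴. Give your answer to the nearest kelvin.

109 K

T₂ = [S(1−α₂)/(4σ)]^(1/4) = [50.00·0.64/(4σ)]^(1/4) = 109.0 K.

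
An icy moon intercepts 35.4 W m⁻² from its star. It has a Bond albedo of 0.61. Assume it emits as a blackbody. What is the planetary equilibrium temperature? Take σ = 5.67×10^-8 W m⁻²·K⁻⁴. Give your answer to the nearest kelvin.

Absorbed flux (global mean): S(1−α)/4 = 35.40·0.39/4 = 3.451 W m⁻².
Set σT⁴ = 3.451 → T = (3.451/σ)^(1/4) = 88.33 K.

88 K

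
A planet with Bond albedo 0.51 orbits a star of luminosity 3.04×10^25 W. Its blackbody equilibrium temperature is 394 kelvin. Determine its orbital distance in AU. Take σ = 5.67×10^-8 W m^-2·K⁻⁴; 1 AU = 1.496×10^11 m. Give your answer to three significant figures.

Energy balance gives S = 4σT⁴/(1−α) = 11150 W m^-2.
S = L/(4πd²) → d = √(L/4πS) = √(3.04×10^25/(4π·11150)) = 1.473×10^10 m = 0.09844 AU.

0.0984 AU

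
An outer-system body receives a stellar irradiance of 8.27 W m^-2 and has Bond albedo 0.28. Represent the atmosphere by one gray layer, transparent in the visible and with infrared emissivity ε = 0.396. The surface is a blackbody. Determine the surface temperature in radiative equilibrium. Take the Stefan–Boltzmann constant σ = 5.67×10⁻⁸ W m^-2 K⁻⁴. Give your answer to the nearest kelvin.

76 kelvin

At the top of the atmosphere, σT_e⁴ = S(1−α)/4 = 1.489 W m^-2, giving T_e = 71.58 K.
The surface balance (absorbed SW + ε·downward IR = σT_s⁴) with T_a⁴ = T_s⁴/2 reduces to T_s = T_e·[2/(2−ε)]^¼ = 75.64 K.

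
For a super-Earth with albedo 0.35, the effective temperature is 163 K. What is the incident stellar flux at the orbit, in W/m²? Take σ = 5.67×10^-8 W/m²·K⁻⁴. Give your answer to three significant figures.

From S(1−α)/4 = σT⁴: S = 4σT⁴/(1−α).
σT⁴ = 5.67×10⁻⁸·(163)⁴ = 40.03 W/m².
S = 4·40.03/0.65 = 246.3 W/m².

246 W/m²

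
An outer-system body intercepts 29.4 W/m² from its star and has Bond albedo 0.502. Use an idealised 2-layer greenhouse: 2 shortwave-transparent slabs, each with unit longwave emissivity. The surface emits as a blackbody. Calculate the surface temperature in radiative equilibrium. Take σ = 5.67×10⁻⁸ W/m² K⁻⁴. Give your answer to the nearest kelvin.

The effective emission temperature is T_e = [S(1−α)/(4σ)]^¼ = 89.64 K.
Layer-by-layer balance gives σT_s⁴ = (N+1)σT_e⁴, so T_s = 3^¼·89.64 = 118.0 K.

118 kelvin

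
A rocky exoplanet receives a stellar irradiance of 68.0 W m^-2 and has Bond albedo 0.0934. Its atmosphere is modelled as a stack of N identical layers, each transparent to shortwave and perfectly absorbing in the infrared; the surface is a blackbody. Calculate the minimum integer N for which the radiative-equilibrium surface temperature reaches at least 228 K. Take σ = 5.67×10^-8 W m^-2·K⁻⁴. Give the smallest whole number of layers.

Top-of-atmosphere balance: σT_e⁴ = S(1−α)/4 = 15.41 W m^-2 → T_e = 128.4 K.
Need (N+1)T_e⁴ ≥ T_s⁴, i.e. N+1 ≥ (228/128.4)⁴ = 9.942.
So N ≥ 8.942; the smallest integer is N = 9.

9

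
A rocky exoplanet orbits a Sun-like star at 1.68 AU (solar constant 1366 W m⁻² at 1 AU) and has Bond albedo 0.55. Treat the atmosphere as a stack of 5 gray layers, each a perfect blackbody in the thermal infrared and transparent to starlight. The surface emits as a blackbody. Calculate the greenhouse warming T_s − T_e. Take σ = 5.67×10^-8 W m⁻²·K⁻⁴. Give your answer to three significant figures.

99.5 K

Flux at the orbit: S = 1366/(1.68)² = 484.0 W m⁻².
Top-of-atmosphere balance: σT_e⁴ = S(1−α)/4 = 54.45 W m⁻² → T_e = 176.0 K.
Surface: T_s = (6)^¼·T_e = 275.5 K.
Warming: T_s − T_e = 99.47 K.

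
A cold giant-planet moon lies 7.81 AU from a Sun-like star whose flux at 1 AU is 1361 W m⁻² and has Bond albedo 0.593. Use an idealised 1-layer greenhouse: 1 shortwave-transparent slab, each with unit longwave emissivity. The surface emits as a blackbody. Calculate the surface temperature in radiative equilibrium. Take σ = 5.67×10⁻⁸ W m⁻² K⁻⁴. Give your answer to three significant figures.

94.6 K

Flux at the orbit: S = 1361/(7.81)² = 22.31 W m⁻².
OLR = S(1−α)/4 = 2.270 W m⁻²; the top layer radiates at T_e = 79.55 K.
Layer-by-layer balance gives σT_s⁴ = (N+1)σT_e⁴, so T_s = 2^¼·79.55 = 94.60 K.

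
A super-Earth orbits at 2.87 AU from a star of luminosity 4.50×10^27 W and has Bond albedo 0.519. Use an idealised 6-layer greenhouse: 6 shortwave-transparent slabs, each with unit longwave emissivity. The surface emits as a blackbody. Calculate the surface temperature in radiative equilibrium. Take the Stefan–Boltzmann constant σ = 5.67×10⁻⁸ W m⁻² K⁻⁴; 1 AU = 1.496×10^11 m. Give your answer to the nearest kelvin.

Orbital distance: d = 2.87 AU = 4.294×10^11 m.
Spreading L over a sphere of radius d: S = 4.50×10^27/(4π·4.29×10^11²) = 1943 W m⁻².
Top-of-atmosphere balance: σT_e⁴ = S(1−α)/4 = 233.6 W m⁻² → T_e = 253.3 K.
For an N-layer opaque stack, T_s⁴ = (N+1)T_e⁴, hence T_s = (7)^(1/4)×253.3 K = 412.1 K.

412 kelvin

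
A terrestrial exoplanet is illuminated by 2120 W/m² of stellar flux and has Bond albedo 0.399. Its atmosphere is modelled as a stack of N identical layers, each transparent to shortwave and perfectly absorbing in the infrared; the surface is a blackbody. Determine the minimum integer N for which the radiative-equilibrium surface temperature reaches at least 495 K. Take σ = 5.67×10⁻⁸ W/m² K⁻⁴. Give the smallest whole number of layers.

10

The effective emission temperature is T_e = [S(1−α)/(4σ)]^¼ = 273.8 K.
Need (N+1)T_e⁴ ≥ T_s⁴, i.e. N+1 ≥ (495/273.8)⁴ = 10.687.
Rounding up, N = 10.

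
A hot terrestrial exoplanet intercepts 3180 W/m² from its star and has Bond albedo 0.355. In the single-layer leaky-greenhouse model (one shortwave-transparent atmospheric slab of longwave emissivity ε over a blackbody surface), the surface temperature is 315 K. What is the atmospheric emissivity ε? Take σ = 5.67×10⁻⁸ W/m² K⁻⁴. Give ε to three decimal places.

0.163

TOA balance gives T_e = 308.4 K.
Since (2−ε)/2 = (T_e/T_s)⁴ = 0.9185, ε = 0.1629.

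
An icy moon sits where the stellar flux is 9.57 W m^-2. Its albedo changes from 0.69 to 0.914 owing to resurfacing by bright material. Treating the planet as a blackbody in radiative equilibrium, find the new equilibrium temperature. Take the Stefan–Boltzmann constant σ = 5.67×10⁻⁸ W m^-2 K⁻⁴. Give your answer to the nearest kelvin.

44 kelvin

T₂ = [S(1−α₂)/(4σ)]^(1/4) = [9.570·0.086/(4σ)]^(1/4) = 43.65 K.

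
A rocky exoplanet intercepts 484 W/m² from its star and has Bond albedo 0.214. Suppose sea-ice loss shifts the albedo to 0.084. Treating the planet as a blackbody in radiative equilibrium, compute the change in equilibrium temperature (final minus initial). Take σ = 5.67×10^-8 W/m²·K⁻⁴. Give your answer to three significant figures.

Before: T₁ = [484.0·0.786/(4σ)]^(1/4) = 202.4 K.
After:  T₂ = [484.0·0.916/(4σ)]^(1/4) = 210.3 K.
Change: 210.3 − 202.4 = 7.894 K.

7.89 K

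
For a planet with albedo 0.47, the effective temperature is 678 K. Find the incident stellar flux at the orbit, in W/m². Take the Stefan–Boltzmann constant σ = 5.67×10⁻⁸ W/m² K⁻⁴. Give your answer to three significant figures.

90400 W/m²

Invert the energy balance for S: S = 4σT⁴/(1−α).
The emitted flux is σT⁴ = 11980 W/m².
So S = 4×11980/(1−0.47) = 90420 W/m².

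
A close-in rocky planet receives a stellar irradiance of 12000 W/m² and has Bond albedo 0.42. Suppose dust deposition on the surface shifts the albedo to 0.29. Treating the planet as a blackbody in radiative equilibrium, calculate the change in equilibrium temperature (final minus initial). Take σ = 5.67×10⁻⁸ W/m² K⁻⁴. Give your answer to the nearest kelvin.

Before: T₁ = [12000·0.58/(4σ)]^(1/4) = 418.5 K.
Final:   T₂ = [S(1−0.29)/(4σ)]^(1/4) = 440.2 K.
Change: 440.2 − 418.5 = 21.71 K.

22 kelvin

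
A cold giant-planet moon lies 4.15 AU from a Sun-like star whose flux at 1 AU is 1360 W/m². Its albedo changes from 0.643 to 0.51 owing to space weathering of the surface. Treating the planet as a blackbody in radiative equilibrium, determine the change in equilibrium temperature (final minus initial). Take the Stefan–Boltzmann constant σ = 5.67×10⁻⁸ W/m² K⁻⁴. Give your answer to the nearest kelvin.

9 K

Flux at the orbit: S = 1360/(4.15)² = 78.97 W/m².
With α = 0.643, T₁ = 105.6 K.
With α = 0.51, T₂ = 114.3 K.
ΔT = T₂ − T₁ = 8.699 K.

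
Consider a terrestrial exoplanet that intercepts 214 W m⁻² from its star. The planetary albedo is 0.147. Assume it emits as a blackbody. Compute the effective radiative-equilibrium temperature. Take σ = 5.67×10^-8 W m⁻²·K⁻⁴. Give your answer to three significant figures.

Absorbed flux (global mean): S(1−α)/4 = 214.0·0.853/4 = 45.64 W m⁻².
In equilibrium σT⁴ equals this, so T = 168.4 K.

168 kelvin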